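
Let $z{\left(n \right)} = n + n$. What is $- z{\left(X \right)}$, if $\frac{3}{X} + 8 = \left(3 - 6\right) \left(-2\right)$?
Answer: $3$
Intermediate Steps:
$X = - \frac{3}{2}$ ($X = \frac{3}{-8 + \left(3 - 6\right) \left(-2\right)} = \frac{3}{-8 - -6} = \frac{3}{-8 + 6} = \frac{3}{-2} = 3 \left(- \frac{1}{2}\right) = - \frac{3}{2} \approx -1.5$)
$z{\left(n \right)} = 2 n$
$- z{\left(X \right)} = - \frac{2 \left(-3\right)}{2} = \left(-1\right) \left(-3\right) = 3$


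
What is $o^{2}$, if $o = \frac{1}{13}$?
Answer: $\frac{1}{169} \approx 0.0059172$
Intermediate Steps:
$o = \frac{1}{13} \approx 0.076923$
$o^{2} = \left(\frac{1}{13}\right)^{2} = \frac{1}{169}$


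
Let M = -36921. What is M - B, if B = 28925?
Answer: -65846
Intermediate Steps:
M - B = -36921 - 1*28925 = -36921 - 28925 = -65846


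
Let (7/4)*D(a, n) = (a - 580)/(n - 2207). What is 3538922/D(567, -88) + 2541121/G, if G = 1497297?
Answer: 42562749978790751/38929722 ≈ 1.0933e+9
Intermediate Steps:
D(a, n) = 4*(-580 + a)/(7*(-2207 + n)) (D(a, n) = 4*((a - 580)/(n - 2207))/7 = 4*((-580 + a)/(-2207 + n))/7 = 4*(-580 + a)/(7*(-2207 + n)))
3538922/D(567, -88) + 2541121/G = 3538922/((4*(-580 + 567)/(7*(-2207 - 88)))) + 2541121/1497297 = 3538922/(((4/7)*(-13)/(-2295))) + 2541121*(1/1497297) = 3538922/(((4/7)*(-1/2295)*(-13))) + 2541121/1497297 = 3538922/(52/16065) + 2541121/1497297 = 3538922*(16065/52) + 2541121/1497297 = 28426390965/26 + 2541121/1497297 = 42562749978790751/38929722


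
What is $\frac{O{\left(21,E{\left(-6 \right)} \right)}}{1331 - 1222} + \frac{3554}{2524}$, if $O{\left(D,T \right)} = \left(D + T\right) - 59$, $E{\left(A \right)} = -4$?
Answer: $\frac{140689}{137558} \approx 1.0228$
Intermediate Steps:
$O{\left(D,T \right)} = -59 + D + T$
$\frac{O{\left(21,E{\left(-6 \right)} \right)}}{1331 - 1222} + \frac{3554}{2524} = \frac{-59 + 21 - 4}{1331 - 1222} + \frac{3554}{2524} = - \frac{42}{109} + 3554 \cdot \frac{1}{2524} = \left(-42\right) \frac{1}{109} + \frac{1777}{1262} = - \frac{42}{109} + \frac{1777}{1262} = \frac{140689}{137558}$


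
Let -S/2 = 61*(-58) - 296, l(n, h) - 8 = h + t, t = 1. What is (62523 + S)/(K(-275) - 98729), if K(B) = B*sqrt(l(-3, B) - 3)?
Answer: -2309962413/3255919522 + 6434175*I*sqrt(269)/3255919522 ≈ -0.70947 + 0.032411*I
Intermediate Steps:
l(n, h) = 9 + h (l(n, h) = 8 + (h + 1) = 8 + (1 + h) = 9 + h)
K(B) = B*sqrt(6 + B) (K(B) = B*sqrt((9 + B) - 3) = B*sqrt(6 + B))
S = 7668 (S = -2*(61*(-58) - 296) = -2*(-3538 - 296) = -2*(-3834) = 7668)
(62523 + S)/(K(-275) - 98729) = (62523 + 7668)/(-275*sqrt(6 - 275) - 98729) = 70191/(-275*I*sqrt(269) - 98729) = 70191/(-98729 - 275*I*sqrt(269))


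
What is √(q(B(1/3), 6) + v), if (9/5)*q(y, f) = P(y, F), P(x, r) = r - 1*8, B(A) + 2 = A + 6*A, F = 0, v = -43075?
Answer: I*√387715/3 ≈ 207.56*I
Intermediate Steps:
B(A) = -2 + 7*A (B(A) = -2 + (A + 6*A) = -2 + 7*A)
P(x, r) = -8 + r (P(x, r) = r - 8 = -8 + r)
q(y, f) = -40/9 (q(y, f) = 5*(-8 + 0)/9 = (5/9)*(-8) = -40/9)
√(q(B(1/3), 6) + v) = √(-40/9 - 43075) = √(-387715/9) = I*√387715/3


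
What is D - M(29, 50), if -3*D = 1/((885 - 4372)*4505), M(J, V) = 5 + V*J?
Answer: -68569501274/47126805 ≈ -1455.0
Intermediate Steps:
M(J, V) = 5 + J*V
D = 1/47126805 (D = -1/(3*(885 - 4372)*4505) = -1/(3*(-3487)*4505) = -(-1)/(10461*4505) = -⅓*(-1/15708935) = 1/47126805 ≈ 2.1219e-8)
D - M(29, 50) = 1/47126805 - (5 + 29*50) = 1/47126805 - (5 + 1450) = 1/47126805 - 1*1455 = 1/47126805 - 1455 = -68569501274/47126805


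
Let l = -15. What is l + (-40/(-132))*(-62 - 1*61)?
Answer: -575/11 ≈ -52.273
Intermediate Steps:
l + (-40/(-132))*(-62 - 1*61) = -15 + (-40/(-132))*(-62 - 1*61) = -15 + (-40*(-1/132))*(-62 - 61) = -15 + (10/33)*(-123) = -15 - 410/11 = -575/11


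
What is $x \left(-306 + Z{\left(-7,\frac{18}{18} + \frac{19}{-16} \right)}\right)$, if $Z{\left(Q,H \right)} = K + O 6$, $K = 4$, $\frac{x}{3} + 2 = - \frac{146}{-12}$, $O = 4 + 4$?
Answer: $-7747$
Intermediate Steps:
$O = 8$
$x = \frac{61}{2}$ ($x = -6 + 3 \left(- \frac{146}{-12}\right) = -6 + 3 \left(\left(-146\right) \left(- \frac{1}{12}\right)\right) = -6 + 3 \cdot \frac{73}{6} = -6 + \frac{73}{2} = \frac{61}{2} \approx 30.5$)
$Z{\left(Q,H \right)} = 52$ ($Z{\left(Q,H \right)} = 4 + 8 \cdot 6 = 4 + 48 = 52$)
$x \left(-306 + Z{\left(-7,\frac{18}{18} + \frac{19}{-16} \right)}\right) = \frac{61 \left(-306 + 52\right)}{2} = \frac{61}{2} \left(-254\right) = -7747$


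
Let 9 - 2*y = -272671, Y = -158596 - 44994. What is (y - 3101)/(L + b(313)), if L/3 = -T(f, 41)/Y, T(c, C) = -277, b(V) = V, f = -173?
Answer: 27126128010/63722839 ≈ 425.69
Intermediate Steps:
Y = -203590
y = 136340 (y = 9/2 - ½*(-272671) = 9/2 + 272671/2 = 136340)
L = -831/203590 (L = 3*(-(-277)/(-203590)) = 3*(-(-277)*(-1)/203590) = 3*(-1*277/203590) = 3*(-277/203590) = -831/203590 ≈ -0.0040817)
(y - 3101)/(L + b(313)) = (136340 - 3101)/(-831/203590 + 313) = 133239/(63722839/203590) = 133239*(203590/63722839) = 27126128010/63722839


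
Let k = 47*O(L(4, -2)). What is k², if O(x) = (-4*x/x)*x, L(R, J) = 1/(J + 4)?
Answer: 8836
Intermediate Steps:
L(R, J) = 1/(4 + J)
O(x) = -4*x (O(x) = (-4*1)*x = -4*x)
k = -94 (k = 47*(-4/(4 - 2)) = 47*(-4/2) = 47*(-4*½) = 47*(-2) = -94)
k² = (-94)² = 8836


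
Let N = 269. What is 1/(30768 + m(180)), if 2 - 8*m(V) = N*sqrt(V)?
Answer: 123073/3785926771 + 807*sqrt(5)/3785926771 ≈ 3.2985e-5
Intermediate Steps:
m(V) = 1/4 - 269*sqrt(V)/8
1/(30768 + m(180)) = 1/(30768 + (1/4 - 807*sqrt(5)/4)) = 1/(123073/4 - 807*sqrt(5)/4)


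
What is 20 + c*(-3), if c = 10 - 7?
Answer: 11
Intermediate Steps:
c = 3
20 + c*(-3) = 20 + 3*(-3) = 20 - 9 = 11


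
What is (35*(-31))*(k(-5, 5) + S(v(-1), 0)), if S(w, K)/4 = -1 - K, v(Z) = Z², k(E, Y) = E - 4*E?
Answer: -11935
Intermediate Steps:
k(E, Y) = -3*E (k(E, Y) = E - 4*E = -3*E)
S(w, K) = -4 - 4*K (S(w, K) = 4*(-1 - K) = -4 - 4*K)
(35*(-31))*(k(-5, 5) + S(v(-1), 0)) = (35*(-31))*(-3*(-5) + (-4 - 4*0)) = -1085*(15 + (-4 + 0)) = -1085*(15 - 4) = -1085*11 = -11935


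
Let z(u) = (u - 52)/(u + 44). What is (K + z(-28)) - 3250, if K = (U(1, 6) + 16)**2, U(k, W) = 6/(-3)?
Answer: -3059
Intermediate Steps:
z(u) = (-52 + u)/(44 + u)
U(k, W) = -2 (U(k, W) = 6*(-1/3) = -2)
K = 196 (K = (-2 + 16)**2 = 14**2 = 196)
(K + z(-28)) - 3250 = (196 + (-52 - 28)/(44 - 28)) - 3250 = (196 - 80/16) - 3250 = (196 + (1/16)*(-80)) - 3250 = (196 - 5) - 3250 = 191 - 3250 = -3059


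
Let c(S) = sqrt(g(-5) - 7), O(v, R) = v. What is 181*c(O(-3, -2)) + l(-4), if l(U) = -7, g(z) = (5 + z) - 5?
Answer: -7 + 362*I*sqrt(3) ≈ -7.0 + 627.0*I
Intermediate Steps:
g(z) = z
c(S) = 2*I*sqrt(3) (c(S) = sqrt(-5 - 7) = sqrt(-12) = 2*I*sqrt(3))
181*c(O(-3, -2)) + l(-4) = 181*(2*I*sqrt(3)) - 7 = 362*I*sqrt(3) - 7 = -7 + 362*I*sqrt(3)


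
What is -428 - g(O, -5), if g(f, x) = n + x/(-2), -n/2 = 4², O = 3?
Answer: -797/2 ≈ -398.50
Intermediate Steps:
n = -32 (n = -2*4² = -2*16 = -32)
g(f, x) = -32 - x/2 (g(f, x) = -32 + x/(-2) = -32 + x*(-½) = -32 - x/2)
-428 - g(O, -5) = -428 - (-32 - ½*(-5)) = -428 - (-32 + 5/2) = -428 - 1*(-59/2) = -428 + 59/2 = -797/2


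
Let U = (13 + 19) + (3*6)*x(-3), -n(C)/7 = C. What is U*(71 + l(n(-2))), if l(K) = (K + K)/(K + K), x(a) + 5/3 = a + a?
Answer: -7632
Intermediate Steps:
n(C) = -7*C
x(a) = -5/3 + 2*a (x(a) = -5/3 + (a + a) = -5/3 + 2*a)
U = -106 (U = (13 + 19) + (3*6)*(-5/3 + 2*(-3)) = 32 + 18*(-5/3 - 6) = 32 + 18*(-23/3) = 32 - 138 = -106)
l(K) = 1 (l(K) = (2*K)/((2*K)) = (2*K)*(1/(2*K)) = 1)
U*(71 + l(n(-2))) = -106*(71 + 1) = -106*72 = -7632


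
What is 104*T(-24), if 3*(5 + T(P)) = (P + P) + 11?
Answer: -5408/3 ≈ -1802.7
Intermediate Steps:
T(P) = -4/3 + 2*P/3 (T(P) = -5 + ((P + P) + 11)/3 = -5 + (2*P + 11)/3 = -5 + (11 + 2*P)/3 = -5 + (11/3 + 2*P/3) = -4/3 + 2*P/3)
104*T(-24) = 104*(-4/3 + (⅔)*(-24)) = 104*(-4/3 - 16) = 104*(-52/3) = -5408/3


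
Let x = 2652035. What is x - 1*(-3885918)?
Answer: 6537953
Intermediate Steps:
x - 1*(-3885918) = 2652035 - 1*(-3885918) = 2652035 + 3885918 = 6537953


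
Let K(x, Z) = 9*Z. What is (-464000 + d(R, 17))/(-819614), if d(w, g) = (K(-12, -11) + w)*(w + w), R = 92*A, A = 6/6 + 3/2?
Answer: 201870/409807 ≈ 0.49260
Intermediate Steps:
A = 5/2 (A = 6*(⅙) + 3*(½) = 1 + 3/2 = 5/2 ≈ 2.5000)
R = 230 (R = 92*(5/2) = 230)
d(w, g) = 2*w*(-99 + w) (d(w, g) = (9*(-11) + w)*(w + w) = (-99 + w)*(2*w) = 2*w*(-99 + w))
(-464000 + d(R, 17))/(-819614) = (-464000 + 2*230*(-99 + 230))/(-819614) = (-464000 + 2*230*131)*(-1/819614) = (-464000 + 60260)*(-1/819614) = -403740*(-1/819614) = 201870/409807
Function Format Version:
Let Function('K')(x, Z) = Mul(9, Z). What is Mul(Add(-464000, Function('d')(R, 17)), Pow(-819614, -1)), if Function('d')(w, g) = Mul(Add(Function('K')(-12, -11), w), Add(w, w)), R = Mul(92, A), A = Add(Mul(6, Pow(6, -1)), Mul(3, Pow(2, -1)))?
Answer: Rational(201870, 409807) ≈ 0.49260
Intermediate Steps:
A = Rational(5, 2) (A = Add(Mul(6, Rational(1, 6)), Mul(3, Rational(1, 2))) = Add(1, Rational(3, 2)) = Rational(5, 2) ≈ 2.5000)
R = 230 (R = Mul(92, Rational(5, 2)) = 230)
Function('d')(w, g) = Mul(2, w, Add(-99, w)) (Function('d')(w, g) = Mul(Add(Mul(9, -11), w), Add(w, w)) = Mul(Add(-99, w), Mul(2, w)) = Mul(2, w, Add(-99, w)))
Mul(Add(-464000, Function('d')(R, 17)), Pow(-819614, -1)) = Mul(Add(-464000, Mul(2, 230, Add(-99, 230))), Pow(-819614, -1)) = Mul(Add(-464000, Mul(2, 230, 131)), Rational(-1, 819614)) = Mul(Add(-464000, 60260), Rational(-1, 819614)) = Mul(-403740, Rational(-1, 819614)) = Rational(201870, 409807)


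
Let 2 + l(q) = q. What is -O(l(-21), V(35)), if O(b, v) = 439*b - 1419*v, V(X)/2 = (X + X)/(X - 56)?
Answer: 637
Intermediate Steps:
V(X) = 4*X/(-56 + X) (V(X) = 2*((X + X)/(X - 56)) = 2*((2*X)/(-56 + X)) = 2*(2*X/(-56 + X)) = 4*X/(-56 + X))
l(q) = -2 + q
O(b, v) = -1419*v + 439*b
-O(l(-21), V(35)) = -(-5676*35/(-56 + 35) + 439*(-2 - 21)) = -(-5676*35/(-21) + 439*(-23)) = -(-5676*35*(-1)/21 - 10097) = -(-1419*(-20/3) - 10097) = -(9460 - 10097) = -1*(-637) = 637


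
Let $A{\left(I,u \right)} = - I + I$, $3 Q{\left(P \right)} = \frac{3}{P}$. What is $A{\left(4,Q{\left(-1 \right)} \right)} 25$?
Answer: $0$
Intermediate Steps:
$Q{\left(P \right)} = \frac{1}{P}$ ($Q{\left(P \right)} = \frac{3 \frac{1}{P}}{3} = \frac{1}{P}$)
$A{\left(I,u \right)} = 0$
$A{\left(4,Q{\left(-1 \right)} \right)} 25 = 0 \cdot 25 = 0$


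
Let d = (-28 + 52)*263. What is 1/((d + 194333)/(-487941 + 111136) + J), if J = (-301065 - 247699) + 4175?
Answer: -75361/41040811758 ≈ -1.8362e-6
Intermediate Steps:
J = -544589 (J = -548764 + 4175 = -544589)
d = 6312 (d = 24*263 = 6312)
1/((d + 194333)/(-487941 + 111136) + J) = 1/((6312 + 194333)/(-487941 + 111136) - 544589) = 1/(200645/(-376805) - 544589) = 1/(200645*(-1/376805) - 544589) = 1/(-40129/75361 - 544589) = 1/(-41040811758/75361) = -75361/41040811758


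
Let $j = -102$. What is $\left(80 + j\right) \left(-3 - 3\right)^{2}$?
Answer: $-792$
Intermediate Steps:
$\left(80 + j\right) \left(-3 - 3\right)^{2} = \left(80 - 102\right) \left(-3 - 3\right)^{2} = - 22 \left(-6\right)^{2} = \left(-22\right) 36 = -792$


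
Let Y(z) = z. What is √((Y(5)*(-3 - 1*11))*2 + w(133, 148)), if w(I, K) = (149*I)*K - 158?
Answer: √2932618 ≈ 1712.5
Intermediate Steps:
w(I, K) = -158 + 149*I*K (w(I, K) = 149*I*K - 158 = -158 + 149*I*K)
√((Y(5)*(-3 - 1*11))*2 + w(133, 148)) = √((5*(-3 - 1*11))*2 + (-158 + 149*133*148)) = √((5*(-3 - 11))*2 + (-158 + 2932916)) = √((5*(-14))*2 + 2932758) = √(-70*2 + 2932758) = √(-140 + 2932758) = √2932618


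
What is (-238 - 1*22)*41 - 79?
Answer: -10739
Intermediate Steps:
(-238 - 1*22)*41 - 79 = (-238 - 22)*41 - 79 = -260*41 - 79 = -10660 - 79 = -10739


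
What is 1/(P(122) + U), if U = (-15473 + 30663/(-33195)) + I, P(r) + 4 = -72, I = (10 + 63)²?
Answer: -11065/113094521 ≈ -9.7838e-5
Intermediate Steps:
I = 5329 (I = 73² = 5329)
P(r) = -76 (P(r) = -4 - 72 = -76)
U = -112253581/11065 (U = (-15473 + 30663/(-33195)) + 5329 = (-15473 + 30663*(-1/33195)) + 5329 = (-15473 - 10221/11065) + 5329 = -171218966/11065 + 5329 = -112253581/11065 ≈ -10145.)
1/(P(122) + U) = 1/(-76 - 112253581/11065) = 1/(-113094521/11065) = -11065/113094521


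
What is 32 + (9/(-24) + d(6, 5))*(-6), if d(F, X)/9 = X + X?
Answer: -2023/4 ≈ -505.75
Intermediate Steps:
d(F, X) = 18*X (d(F, X) = 9*(X + X) = 9*(2*X) = 18*X)
32 + (9/(-24) + d(6, 5))*(-6) = 32 + (9/(-24) + 18*5)*(-6) = 32 + (9*(-1/24) + 90)*(-6) = 32 + (-3/8 + 90)*(-6) = 32 + (717/8)*(-6) = 32 - 2151/4 = -2023/4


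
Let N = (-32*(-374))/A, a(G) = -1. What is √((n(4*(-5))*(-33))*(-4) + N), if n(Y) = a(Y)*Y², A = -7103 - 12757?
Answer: 4*I*√81349970955/4965 ≈ 229.78*I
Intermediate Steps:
A = -19860
n(Y) = -Y²
N = -2992/4965 (N = -32*(-374)/(-19860) = 11968*(-1/19860) = -2992/4965 ≈ -0.60262)
√((n(4*(-5))*(-33))*(-4) + N) = √((-(4*(-5))²*(-33))*(-4) - 2992/4965) = √((-1*(-20)²*(-33))*(-4) - 2992/4965) = √((-1*400*(-33))*(-4) - 2992/4965) = √(-400*(-33)*(-4) - 2992/4965) = √(13200*(-4) - 2992/4965) = √(-52800 - 2992/4965) = √(-262154992/4965) = 4*I*√81349970955/4965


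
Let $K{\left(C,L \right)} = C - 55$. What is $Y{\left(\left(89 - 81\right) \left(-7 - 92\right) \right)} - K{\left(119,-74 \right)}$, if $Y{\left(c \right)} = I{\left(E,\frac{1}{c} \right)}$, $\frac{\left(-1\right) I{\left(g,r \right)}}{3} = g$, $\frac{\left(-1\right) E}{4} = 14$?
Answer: $104$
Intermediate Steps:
$E = -56$ ($E = \left(-4\right) 14 = -56$)
$I{\left(g,r \right)} = - 3 g$
$K{\left(C,L \right)} = -55 + C$ ($K{\left(C,L \right)} = C - 55 = -55 + C$)
$Y{\left(c \right)} = 168$ ($Y{\left(c \right)} = \left(-3\right) \left(-56\right) = 168$)
$Y{\left(\left(89 - 81\right) \left(-7 - 92\right) \right)} - K{\left(119,-74 \right)} = 168 - \left(-55 + 119\right) = 168 - 64 = 104$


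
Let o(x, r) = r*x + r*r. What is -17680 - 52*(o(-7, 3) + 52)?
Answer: -19760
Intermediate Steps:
o(x, r) = r**2 + r*x (o(x, r) = r*x + r**2 = r**2 + r*x)
-17680 - 52*(o(-7, 3) + 52) = -17680 - 52*(3*(3 - 7) + 52) = -17680 - 52*(3*(-4) + 52) = -17680 - 52*(-12 + 52) = -17680 - 52*40 = -17680 - 1*2080 = -17680 - 2080 = -19760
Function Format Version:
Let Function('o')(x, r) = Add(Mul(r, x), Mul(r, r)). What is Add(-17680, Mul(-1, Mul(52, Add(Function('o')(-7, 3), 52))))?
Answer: -19760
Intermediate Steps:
Function('o')(x, r) = Add(Pow(r, 2), Mul(r, x)) (Function('o')(x, r) = Add(Mul(r, x), Pow(r, 2)) = Add(Pow(r, 2), Mul(r, x)))
Add(-17680, Mul(-1, Mul(52, Add(Function('o')(-7, 3), 52)))) = Add(-17680, Mul(-1, Mul(52, Add(Mul(3, Add(3, -7)), 52)))) = Add(-17680, Mul(-1, Mul(52, Add(Mul(3, -4), 52)))) = Add(-17680, Mul(-1, Mul(52, Add(-12, 52)))) = Add(-17680, Mul(-1, Mul(52, 40))) = Add(-17680, Mul(-1, 2080)) = Add(-17680, -2080) = -19760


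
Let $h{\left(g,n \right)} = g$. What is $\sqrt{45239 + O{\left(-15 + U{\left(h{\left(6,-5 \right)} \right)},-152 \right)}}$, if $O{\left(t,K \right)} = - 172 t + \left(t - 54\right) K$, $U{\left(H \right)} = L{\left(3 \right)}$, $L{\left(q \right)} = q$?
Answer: $\sqrt{57335} \approx 239.45$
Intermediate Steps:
$U{\left(H \right)} = 3$
$O{\left(t,K \right)} = - 172 t + K \left(-54 + t\right)$ ($O{\left(t,K \right)} = - 172 t + \left(-54 + t\right) K = - 172 t + K \left(-54 + t\right)$)
$\sqrt{45239 + O{\left(-15 + U{\left(h{\left(6,-5 \right)} \right)},-152 \right)}} = \sqrt{45239 - \left(-8208 + 324 \left(-15 + 3\right)\right)} = \sqrt{45239 - -12096} = \sqrt{45239 + \left(2064 + 8208 + 1824\right)} = \sqrt{45239 + 12096} = \sqrt{57335}$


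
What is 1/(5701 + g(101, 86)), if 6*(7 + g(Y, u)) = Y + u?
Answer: 6/34351 ≈ 0.00017467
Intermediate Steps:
g(Y, u) = -7 + Y/6 + u/6 (g(Y, u) = -7 + (Y + u)/6 = -7 + (Y/6 + u/6) = -7 + Y/6 + u/6)
1/(5701 + g(101, 86)) = 1/(5701 + (-7 + (⅙)*101 + (⅙)*86)) = 1/(5701 + (-7 + 101/6 + 43/3)) = 1/(5701 + 145/6) = 1/(34351/6) = 6/34351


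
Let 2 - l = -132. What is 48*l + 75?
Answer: 6507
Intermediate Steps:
l = 134 (l = 2 - 1*(-132) = 2 + 132 = 134)
48*l + 75 = 48*134 + 75 = 6432 + 75 = 6507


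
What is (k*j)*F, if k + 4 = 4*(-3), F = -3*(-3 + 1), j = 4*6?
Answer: -2304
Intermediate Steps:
j = 24
F = 6 (F = -3*(-2) = 6)
k = -16 (k = -4 + 4*(-3) = -4 - 12 = -16)
(k*j)*F = -16*24*6 = -384*6 = -2304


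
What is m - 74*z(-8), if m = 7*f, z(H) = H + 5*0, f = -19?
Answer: 459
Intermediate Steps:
z(H) = H (z(H) = H + 0 = H)
m = -133 (m = 7*(-19) = -133)
m - 74*z(-8) = -133 - 74*(-8) = -133 + 592 = 459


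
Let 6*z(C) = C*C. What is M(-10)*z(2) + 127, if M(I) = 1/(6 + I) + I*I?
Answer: 387/2 ≈ 193.50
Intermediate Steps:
z(C) = C²/6 (z(C) = (C*C)/6 = C²/6)
M(I) = I² + 1/(6 + I) (M(I) = 1/(6 + I) + I² = I² + 1/(6 + I))
M(-10)*z(2) + 127 = ((1 + (-10)³ + 6*(-10)²)/(6 - 10))*((⅙)*2²) + 127 = ((1 - 1000 + 6*100)/(-4))*((⅙)*4) + 127 = -(1 - 1000 + 600)/4*(⅔) + 127 = -¼*(-399)*(⅔) + 127 = (399/4)*(⅔) + 127 = 133/2 + 127 = 387/2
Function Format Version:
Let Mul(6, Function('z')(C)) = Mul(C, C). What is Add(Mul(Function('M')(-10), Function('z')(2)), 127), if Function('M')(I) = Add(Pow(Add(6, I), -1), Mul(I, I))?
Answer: Rational(387, 2) ≈ 193.50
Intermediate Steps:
Function('z')(C) = Mul(Rational(1, 6), Pow(C, 2)) (Function('z')(C) = Mul(Rational(1, 6), Mul(C, C)) = Mul(Rational(1, 6), Pow(C, 2)))
Function('M')(I) = Add(Pow(I, 2), Pow(Add(6, I), -1)) (Function('M')(I) = Add(Pow(Add(6, I), -1), Pow(I, 2)) = Add(Pow(I, 2), Pow(Add(6, I), -1)))
Add(Mul(Function('M')(-10), Function('z')(2)), 127) = Add(Mul(Mul(Pow(Add(6, -10), -1), Add(1, Pow(-10, 3), Mul(6, Pow(-10, 2)))), Mul(Rational(1, 6), Pow(2, 2))), 127) = Add(Mul(Mul(Pow(-4, -1), Add(1, -1000, Mul(6, 100))), Mul(Rational(1, 6), 4)), 127) = Add(Mul(Mul(Rational(-1, 4), Add(1, -1000, 600)), Rational(2, 3)), 127) = Add(Mul(Mul(Rational(-1, 4), -399), Rational(2, 3)), 127) = Add(Mul(Rational(399, 4), Rational(2, 3)), 127) = Add(Rational(133, 2), 127) = Rational(387, 2)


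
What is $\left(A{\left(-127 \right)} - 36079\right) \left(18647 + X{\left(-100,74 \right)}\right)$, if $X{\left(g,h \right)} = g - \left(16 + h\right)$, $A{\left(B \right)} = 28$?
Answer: $-665393307$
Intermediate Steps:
$X{\left(g,h \right)} = -16 + g - h$ ($X{\left(g,h \right)} = g + \left(\left(-37 - h\right) + 21\right) = g - \left(16 + h\right) = -16 + g - h$)
$\left(A{\left(-127 \right)} - 36079\right) \left(18647 + X{\left(-100,74 \right)}\right) = \left(28 - 36079\right) \left(18647 - 190\right) = - 36051 \left(18647 - 190\right) = \left(-36051\right) 18457 = -665393307$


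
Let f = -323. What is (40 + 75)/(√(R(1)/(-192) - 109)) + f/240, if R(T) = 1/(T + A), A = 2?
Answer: -323/240 - 552*I*√62785/12557 ≈ -1.3458 - 11.015*I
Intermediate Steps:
R(T) = 1/(2 + T) (R(T) = 1/(T + 2) = 1/(2 + T))
(40 + 75)/(√(R(1)/(-192) - 109)) + f/240 = (40 + 75)/(√(1/((2 + 1)*(-192)) - 109)) - 323/240 = 115/(√(-1/192/3 - 109)) - 323*1/240 = 115/(√((⅓)*(-1/192) - 109)) - 323/240 = 115/(√(-1/576 - 109)) - 323/240 = 115/(√(-62785/576)) - 323/240 = 115/((I*√62785/24)) - 323/240 = 115*(-24*I*√62785/62785) - 323/240 = -552*I*√62785/12557 - 323/240 = -323/240 - 552*I*√62785/12557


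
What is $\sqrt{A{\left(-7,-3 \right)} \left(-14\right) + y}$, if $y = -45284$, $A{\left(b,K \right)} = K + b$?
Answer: $6 i \sqrt{1254} \approx 212.47 i$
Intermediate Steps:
$\sqrt{A{\left(-7,-3 \right)} \left(-14\right) + y} = \sqrt{\left(-3 - 7\right) \left(-14\right) - 45284} = \sqrt{\left(-10\right) \left(-14\right) - 45284} = \sqrt{140 - 45284} = \sqrt{-45144} = 6 i \sqrt{1254}$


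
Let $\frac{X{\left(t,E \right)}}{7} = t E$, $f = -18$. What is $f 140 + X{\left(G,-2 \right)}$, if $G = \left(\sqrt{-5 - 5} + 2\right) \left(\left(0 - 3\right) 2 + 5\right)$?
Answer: $-2492 + 14 i \sqrt{10} \approx -2492.0 + 44.272 i$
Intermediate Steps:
$G = -2 - i \sqrt{10}$ ($G = \left(\sqrt{-10} + 2\right) \left(\left(-3\right) 2 + 5\right) = \left(i \sqrt{10} + 2\right) \left(-6 + 5\right) = \left(2 + i \sqrt{10}\right) \left(-1\right) = -2 - i \sqrt{10} \approx -2.0 - 3.1623 i$)
$X{\left(t,E \right)} = 7 E t$ ($X{\left(t,E \right)} = 7 t E = 7 E t$)
$f 140 + X{\left(G,-2 \right)} = \left(-18\right) 140 + 7 \left(-2\right) \left(-2 - i \sqrt{10}\right) = -2520 + \left(28 + 14 i \sqrt{10}\right) = -2492 + 14 i \sqrt{10}$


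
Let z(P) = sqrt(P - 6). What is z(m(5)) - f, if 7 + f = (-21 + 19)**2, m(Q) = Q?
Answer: 3 + I ≈ 3.0 + 1.0*I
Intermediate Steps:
z(P) = sqrt(-6 + P)
f = -3 (f = -7 + (-21 + 19)**2 = -7 + (-2)**2 = -7 + 4 = -3)
z(m(5)) - f = sqrt(-6 + 5) - 1*(-3) = sqrt(-1) + 3 = I + 3 = 3 + I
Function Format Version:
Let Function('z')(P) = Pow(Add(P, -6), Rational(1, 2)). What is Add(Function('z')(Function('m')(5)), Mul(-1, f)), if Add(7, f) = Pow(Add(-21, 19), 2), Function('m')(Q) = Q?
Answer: Add(3, I) ≈ Add(3.0000, Mul(1.0000, I))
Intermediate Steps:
Function('z')(P) = Pow(Add(-6, P), Rational(1, 2))
f = -3 (f = Add(-7, Pow(Add(-21, 19), 2)) = Add(-7, Pow(-2, 2)) = Add(-7, 4) = -3)
Add(Function('z')(Function('m')(5)), Mul(-1, f)) = Add(Pow(Add(-6, 5), Rational(1, 2)), Mul(-1, -3)) = Add(Pow(-1, Rational(1, 2)), 3) = Add(I, 3) = Add(3, I)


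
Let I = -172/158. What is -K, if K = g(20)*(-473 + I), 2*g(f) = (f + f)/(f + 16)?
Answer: 187265/711 ≈ 263.38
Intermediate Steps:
g(f) = f/(16 + f) (g(f) = ((f + f)/(f + 16))/2 = ((2*f)/(16 + f))/2 = (2*f/(16 + f))/2 = f/(16 + f))
I = -86/79 (I = -172*1/158 = -86/79 ≈ -1.0886)
K = -187265/711 (K = (20/(16 + 20))*(-473 - 86/79) = (20/36)*(-37453/79) = (20*(1/36))*(-37453/79) = (5/9)*(-37453/79) = -187265/711 ≈ -263.38)
-K = -1*(-187265/711) = 187265/711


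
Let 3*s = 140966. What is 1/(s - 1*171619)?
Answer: -3/373891 ≈ -8.0237e-6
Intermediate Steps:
s = 140966/3 (s = (1/3)*140966 = 140966/3 ≈ 46989.)
1/(s - 1*171619) = 1/(140966/3 - 1*171619) = 1/(140966/3 - 171619) = 1/(-373891/3) = -3/373891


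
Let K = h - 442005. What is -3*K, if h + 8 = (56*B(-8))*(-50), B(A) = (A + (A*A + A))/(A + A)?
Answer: 1300839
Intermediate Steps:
B(A) = (A² + 2*A)/(2*A) (B(A) = (A + (A² + A))/((2*A)) = (A + (A + A²))*(1/(2*A)) = (A² + 2*A)*(1/(2*A)) = (A² + 2*A)/(2*A))
h = 8392 (h = -8 + (56*(1 + (½)*(-8)))*(-50) = -8 + (56*(1 - 4))*(-50) = -8 + (56*(-3))*(-50) = -8 - 168*(-50) = -8 + 8400 = 8392)
K = -433613 (K = 8392 - 442005 = -433613)
-3*K = -3*(-433613) = 1300839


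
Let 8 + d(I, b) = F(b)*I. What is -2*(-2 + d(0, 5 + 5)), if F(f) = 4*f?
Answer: 20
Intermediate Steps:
d(I, b) = -8 + 4*I*b (d(I, b) = -8 + (4*b)*I = -8 + 4*I*b)
-2*(-2 + d(0, 5 + 5)) = -2*(-2 + (-8 + 4*0*(5 + 5))) = -2*(-2 + (-8 + 4*0*10)) = -2*(-2 + (-8 + 0)) = -2*(-2 - 8) = -2*(-10) = 20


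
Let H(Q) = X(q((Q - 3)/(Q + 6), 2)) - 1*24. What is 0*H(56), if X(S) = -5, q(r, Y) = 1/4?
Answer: 0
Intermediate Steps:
q(r, Y) = 1/4
H(Q) = -29 (H(Q) = -5 - 1*24 = -5 - 24 = -29)
0*H(56) = 0*(-29) = 0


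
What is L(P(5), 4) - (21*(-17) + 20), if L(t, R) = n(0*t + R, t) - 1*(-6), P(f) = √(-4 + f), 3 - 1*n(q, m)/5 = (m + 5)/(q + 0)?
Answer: 701/2 ≈ 350.50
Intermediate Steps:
n(q, m) = 15 - 5*(5 + m)/q (n(q, m) = 15 - 5*(m + 5)/(q + 0) = 15 - 5*(5 + m)/q)
L(t, R) = 6 + 5*(-5 - t + 3*R)/R (L(t, R) = 5*(-5 - t + 3*(0*t + R))/(0*t + R) - 1*(-6) = 5*(-5 - t + 3*(0 + R))/(0 + R) + 6 = 5*(-5 - t + 3*R)/R + 6 = 6 + 5*(-5 - t + 3*R)/R)
L(P(5), 4) - (21*(-17) + 20) = (-25 - 5*√(-4 + 5) + 21*4)/4 - (21*(-17) + 20) = (-25 - 5*√1 + 84)/4 - (-357 + 20) = (-25 - 5*1 + 84)/4 - 1*(-337) = (-25 - 5 + 84)/4 + 337 = (¼)*54 + 337 = 27/2 + 337 = 701/2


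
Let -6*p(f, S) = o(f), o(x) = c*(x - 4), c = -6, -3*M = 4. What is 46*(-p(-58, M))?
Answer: 2852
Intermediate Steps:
M = -4/3 (M = -⅓*4 = -4/3 ≈ -1.3333)
o(x) = 24 - 6*x (o(x) = -6*(x - 4) = -6*(-4 + x) = 24 - 6*x)
p(f, S) = -4 + f (p(f, S) = -(24 - 6*f)/6 = -4 + f)
46*(-p(-58, M)) = 46*(-(-4 - 58)) = 46*(-1*(-62)) = 46*62 = 2852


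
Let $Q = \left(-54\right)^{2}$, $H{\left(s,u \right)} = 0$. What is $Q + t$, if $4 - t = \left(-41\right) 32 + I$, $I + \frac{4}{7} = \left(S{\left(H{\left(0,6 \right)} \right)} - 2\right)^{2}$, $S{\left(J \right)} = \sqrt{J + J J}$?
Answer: $\frac{29600}{7} \approx 4228.6$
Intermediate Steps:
$S{\left(J \right)} = \sqrt{J + J^{2}}$
$Q = 2916$
$I = \frac{24}{7}$ ($I = - \frac{4}{7} + \left(\sqrt{0 \left(1 + 0\right)} - 2\right)^{2} = - \frac{4}{7} + \left(\sqrt{0 \cdot 1} - 2\right)^{2} = - \frac{4}{7} + \left(\sqrt{0} - 2\right)^{2} = - \frac{4}{7} + \left(0 - 2\right)^{2} = - \frac{4}{7} + \left(-2\right)^{2} = - \frac{4}{7} + 4 = \frac{24}{7} \approx 3.4286$)
$t = \frac{9188}{7}$ ($t = 4 - \left(\left(-41\right) 32 + \frac{24}{7}\right) = 4 - \left(-1312 + \frac{24}{7}\right) = 4 - - \frac{9160}{7} = 4 + \frac{9160}{7} = \frac{9188}{7} \approx 1312.6$)
$Q + t = 2916 + \frac{9188}{7} = \frac{29600}{7}$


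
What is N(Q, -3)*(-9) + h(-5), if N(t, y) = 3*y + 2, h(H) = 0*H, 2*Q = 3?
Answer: 63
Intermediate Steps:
Q = 3/2 (Q = (½)*3 = 3/2 ≈ 1.5000)
h(H) = 0
N(t, y) = 2 + 3*y
N(Q, -3)*(-9) + h(-5) = (2 + 3*(-3))*(-9) + 0 = (2 - 9)*(-9) + 0 = -7*(-9) + 0 = 63 + 0 = 63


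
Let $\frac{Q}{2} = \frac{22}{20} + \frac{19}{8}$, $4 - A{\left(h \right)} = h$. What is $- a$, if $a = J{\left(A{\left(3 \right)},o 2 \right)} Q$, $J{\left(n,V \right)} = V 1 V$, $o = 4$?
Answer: $- \frac{2224}{5} \approx -444.8$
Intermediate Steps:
$A{\left(h \right)} = 4 - h$
$J{\left(n,V \right)} = V^{2}$ ($J{\left(n,V \right)} = V V = V^{2}$)
$Q = \frac{139}{20}$ ($Q = 2 \left(\frac{22}{20} + \frac{19}{8}\right) = 2 \left(22 \cdot \frac{1}{20} + 19 \cdot \frac{1}{8}\right) = 2 \left(\frac{11}{10} + \frac{19}{8}\right) = 2 \cdot \frac{139}{40} = \frac{139}{20} \approx 6.95$)
$a = \frac{2224}{5}$ ($a = \left(4 \cdot 2\right)^{2} \cdot \frac{139}{20} = 8^{2} \cdot \frac{139}{20} = 64 \cdot \frac{139}{20} = \frac{2224}{5} \approx 444.8$)
$- a = \left(-1\right) \frac{2224}{5} = - \frac{2224}{5}$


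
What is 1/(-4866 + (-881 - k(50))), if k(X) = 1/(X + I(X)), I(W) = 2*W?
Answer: -150/862051 ≈ -0.00017400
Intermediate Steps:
k(X) = 1/(3*X) (k(X) = 1/(X + 2*X) = 1/(3*X))
1/(-4866 + (-881 - k(50))) = 1/(-4866 + (-881 - 1/(3*50))) = 1/(-4866 + (-881 - 1*1/150)) = 1/(-4866 + (-881 - 1/150)) = 1/(-4866 - 132151/150) = 1/(-862051/150) = -150/862051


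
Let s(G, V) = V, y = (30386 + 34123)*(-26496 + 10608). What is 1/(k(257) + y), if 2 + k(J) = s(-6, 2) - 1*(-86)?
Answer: -1/1024918906 ≈ -9.7569e-10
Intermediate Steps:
y = -1024918992 (y = 64509*(-15888) = -1024918992)
k(J) = 86 (k(J) = -2 + (2 - 1*(-86)) = -2 + (2 + 86) = -2 + 88 = 86)
1/(k(257) + y) = 1/(86 - 1024918992) = 1/(-1024918906) = -1/1024918906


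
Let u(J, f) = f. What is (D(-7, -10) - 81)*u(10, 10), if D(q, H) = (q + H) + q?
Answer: -1050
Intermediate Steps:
D(q, H) = H + 2*q (D(q, H) = (H + q) + q = H + 2*q)
(D(-7, -10) - 81)*u(10, 10) = ((-10 + 2*(-7)) - 81)*10 = ((-10 - 14) - 81)*10 = (-24 - 81)*10 = -105*10 = -1050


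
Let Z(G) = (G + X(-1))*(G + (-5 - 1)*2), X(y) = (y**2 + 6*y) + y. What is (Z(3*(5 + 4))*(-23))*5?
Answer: -36225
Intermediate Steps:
X(y) = y**2 + 7*y
Z(G) = (-12 + G)*(-6 + G) (Z(G) = (G - (7 - 1))*(G + (-5 - 1)*2) = (G - 1*6)*(G - 6*2) = (G - 6)*(G - 12) = (-6 + G)*(-12 + G) = (-12 + G)*(-6 + G))
(Z(3*(5 + 4))*(-23))*5 = ((72 + (3*(5 + 4))**2 - 54*(5 + 4))*(-23))*5 = ((72 + (3*9)**2 - 54*9)*(-23))*5 = ((72 + 27**2 - 18*27)*(-23))*5 = ((72 + 729 - 486)*(-23))*5 = (315*(-23))*5 = -7245*5 = -36225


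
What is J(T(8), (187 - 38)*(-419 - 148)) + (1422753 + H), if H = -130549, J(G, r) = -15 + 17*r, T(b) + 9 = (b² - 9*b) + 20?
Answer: -144022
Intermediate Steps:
T(b) = 11 + b² - 9*b (T(b) = -9 + ((b² - 9*b) + 20) = -9 + (20 + b² - 9*b) = 11 + b² - 9*b)
J(T(8), (187 - 38)*(-419 - 148)) + (1422753 + H) = (-15 + 17*((187 - 38)*(-419 - 148))) + (1422753 - 130549) = (-15 + 17*(149*(-567))) + 1292204 = (-15 + 17*(-84483)) + 1292204 = (-15 - 1436211) + 1292204 = -1436226 + 1292204 = -144022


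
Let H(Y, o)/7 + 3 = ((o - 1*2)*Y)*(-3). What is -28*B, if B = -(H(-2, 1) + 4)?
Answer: -1652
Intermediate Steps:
H(Y, o) = -21 - 21*Y*(-2 + o) (H(Y, o) = -21 + 7*(((o - 1*2)*Y)*(-3)) = -21 + 7*(((o - 2)*Y)*(-3)) = -21 + 7*(((-2 + o)*Y)*(-3)) = -21 + 7*((Y*(-2 + o))*(-3)) = -21 + 7*(-3*Y*(-2 + o)) = -21 - 21*Y*(-2 + o))
B = 59 (B = -((-21 + 42*(-2) - 21*(-2)*1) + 4) = -((-21 - 84 + 42) + 4) = -(-63 + 4) = -1*(-59) = 59)
-28*B = -28*59 = -1652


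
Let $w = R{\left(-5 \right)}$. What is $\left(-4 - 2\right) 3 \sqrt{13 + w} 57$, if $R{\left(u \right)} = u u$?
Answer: $- 1026 \sqrt{38} \approx -6324.7$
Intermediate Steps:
$R{\left(u \right)} = u^{2}$
$w = 25$ ($w = \left(-5\right)^{2} = 25$)
$\left(-4 - 2\right) 3 \sqrt{13 + w} 57 = \left(-4 - 2\right) 3 \sqrt{13 + 25} \cdot 57 = \left(-6\right) 3 \sqrt{38} \cdot 57 = - 18 \sqrt{38} \cdot 57 = - 1026 \sqrt{38}$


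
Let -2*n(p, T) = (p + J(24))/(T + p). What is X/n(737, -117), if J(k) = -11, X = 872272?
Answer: -540808640/363 ≈ -1.4898e+6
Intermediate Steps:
n(p, T) = -(-11 + p)/(2*(T + p)) (n(p, T) = -(p - 11)/(2*(T + p)) = -(-11 + p)/(2*(T + p)))
X/n(737, -117) = 872272/(((11 - 1*737)/(2*(-117 + 737)))) = 872272/(((½)*(11 - 737)/620)) = 872272/(((½)*(1/620)*(-726))) = 872272/(-363/620) = 872272*(-620/363) = -540808640/363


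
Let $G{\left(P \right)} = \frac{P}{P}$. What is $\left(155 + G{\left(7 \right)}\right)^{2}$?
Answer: $24336$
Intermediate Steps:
$G{\left(P \right)} = 1$
$\left(155 + G{\left(7 \right)}\right)^{2} = \left(155 + 1\right)^{2} = 156^{2} = 24336$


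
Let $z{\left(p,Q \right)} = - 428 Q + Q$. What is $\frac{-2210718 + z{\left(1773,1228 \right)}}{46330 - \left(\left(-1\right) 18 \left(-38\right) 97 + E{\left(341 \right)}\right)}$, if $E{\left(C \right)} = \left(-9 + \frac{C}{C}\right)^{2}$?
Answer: $\frac{1367537}{10041} \approx 136.2$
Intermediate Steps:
$z{\left(p,Q \right)} = - 427 Q$
$E{\left(C \right)} = 64$ ($E{\left(C \right)} = \left(-9 + 1\right)^{2} = \left(-8\right)^{2} = 64$)
$\frac{-2210718 + z{\left(1773,1228 \right)}}{46330 - \left(\left(-1\right) 18 \left(-38\right) 97 + E{\left(341 \right)}\right)} = \frac{-2210718 - 524356}{46330 + \left(18 \left(-38\right) 97 - 64\right)} = \frac{-2210718 - 524356}{46330 - 66412} = - \frac{2735074}{46330 - 66412} = - \frac{2735074}{-20082} = \left(-2735074\right) \left(- \frac{1}{20082}\right) = \frac{1367537}{10041}$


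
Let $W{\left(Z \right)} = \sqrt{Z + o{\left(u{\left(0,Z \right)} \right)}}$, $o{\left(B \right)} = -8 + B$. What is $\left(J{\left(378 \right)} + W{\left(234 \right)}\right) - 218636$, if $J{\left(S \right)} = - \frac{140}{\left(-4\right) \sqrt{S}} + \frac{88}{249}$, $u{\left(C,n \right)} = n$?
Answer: $- \frac{54440276}{249} + 2 \sqrt{115} + \frac{5 \sqrt{42}}{18} \approx -2.1861 \cdot 10^{5}$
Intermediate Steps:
$W{\left(Z \right)} = \sqrt{-8 + 2 Z}$ ($W{\left(Z \right)} = \sqrt{Z + \left(-8 + Z\right)} = \sqrt{-8 + 2 Z}$)
$J{\left(S \right)} = \frac{88}{249} + \frac{35}{\sqrt{S}}$ ($J{\left(S \right)} = - 140 \left(- \frac{1}{4 \sqrt{S}}\right) + 88 \cdot \frac{1}{249} = \frac{35}{\sqrt{S}} + \frac{88}{249} = \frac{88}{249} + \frac{35}{\sqrt{S}}$)
$\left(J{\left(378 \right)} + W{\left(234 \right)}\right) - 218636 = \left(\left(\frac{88}{249} + \frac{35}{3 \sqrt{42}}\right) + \sqrt{-8 + 2 \cdot 234}\right) - 218636 = \left(\left(\frac{88}{249} + 35 \frac{\sqrt{42}}{126}\right) + \sqrt{-8 + 468}\right) - 218636 = \left(\left(\frac{88}{249} + \frac{5 \sqrt{42}}{18}\right) + \sqrt{460}\right) - 218636 = \left(\left(\frac{88}{249} + \frac{5 \sqrt{42}}{18}\right) + 2 \sqrt{115}\right) - 218636 = \left(\frac{88}{249} + 2 \sqrt{115} + \frac{5 \sqrt{42}}{18}\right) - 218636 = - \frac{54440276}{249} + 2 \sqrt{115} + \frac{5 \sqrt{42}}{18}$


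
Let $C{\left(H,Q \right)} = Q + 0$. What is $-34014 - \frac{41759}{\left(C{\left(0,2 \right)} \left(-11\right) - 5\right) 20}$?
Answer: $- \frac{18325801}{540} \approx -33937.0$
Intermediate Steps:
$C{\left(H,Q \right)} = Q$
$-34014 - \frac{41759}{\left(C{\left(0,2 \right)} \left(-11\right) - 5\right) 20} = -34014 - \frac{41759}{\left(2 \left(-11\right) - 5\right) 20} = -34014 - \frac{41759}{\left(-22 - 5\right) 20} = -34014 - \frac{41759}{\left(-27\right) 20} = -34014 - \frac{41759}{-540} = -34014 - 41759 \left(- \frac{1}{540}\right) = -34014 - - \frac{41759}{540} = -34014 + \frac{41759}{540} = - \frac{18325801}{540}$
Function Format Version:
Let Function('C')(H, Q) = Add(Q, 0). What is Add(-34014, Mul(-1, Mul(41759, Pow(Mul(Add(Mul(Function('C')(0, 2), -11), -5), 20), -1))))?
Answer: Rational(-18325801, 540) ≈ -33937.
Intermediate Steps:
Function('C')(H, Q) = Q
Add(-34014, Mul(-1, Mul(41759, Pow(Mul(Add(Mul(Function('C')(0, 2), -11), -5), 20), -1)))) = Add(-34014, Mul(-1, Mul(41759, Pow(Mul(Add(Mul(2, -11), -5), 20), -1)))) = Add(-34014, Mul(-1, Mul(41759, Pow(Mul(Add(-22, -5), 20), -1)))) = Add(-34014, Mul(-1, Mul(41759, Pow(Mul(-27, 20), -1)))) = Add(-34014, Mul(-1, Mul(41759, Pow(-540, -1)))) = Add(-34014, Mul(-1, Mul(41759, Rational(-1, 540)))) = Add(-34014, Mul(-1, Rational(-41759, 540))) = Add(-34014, Rational(41759, 540)) = Rational(-18325801, 540)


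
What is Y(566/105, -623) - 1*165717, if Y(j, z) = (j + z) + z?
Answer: -17530549/105 ≈ -1.6696e+5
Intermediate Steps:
Y(j, z) = j + 2*z
Y(566/105, -623) - 1*165717 = (566/105 + 2*(-623)) - 1*165717 = (566*(1/105) - 1246) - 165717 = (566/105 - 1246) - 165717 = -130264/105 - 165717 = -17530549/105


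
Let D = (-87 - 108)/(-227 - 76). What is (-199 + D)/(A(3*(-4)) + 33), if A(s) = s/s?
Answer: -10017/1717 ≈ -5.8340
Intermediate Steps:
D = 65/101 (D = -195/(-303) = -195*(-1/303) = 65/101 ≈ 0.64356)
A(s) = 1
(-199 + D)/(A(3*(-4)) + 33) = (-199 + 65/101)/(1 + 33) = -20034/101/34 = -20034/101*1/34 = -10017/1717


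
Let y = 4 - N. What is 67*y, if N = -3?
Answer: 469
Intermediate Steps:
y = 7 (y = 4 - 1*(-3) = 4 + 3 = 7)
67*y = 67*7 = 469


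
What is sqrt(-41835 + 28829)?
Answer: I*sqrt(13006) ≈ 114.04*I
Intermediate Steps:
sqrt(-41835 + 28829) = sqrt(-13006) = I*sqrt(13006)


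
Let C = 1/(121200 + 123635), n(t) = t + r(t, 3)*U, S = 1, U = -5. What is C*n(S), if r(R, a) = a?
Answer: -14/244835 ≈ -5.7181e-5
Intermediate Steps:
n(t) = -15 + t (n(t) = t + 3*(-5) = t - 15 = -15 + t)
C = 1/244835 ≈ 4.0844e-6
C*n(S) = (-15 + 1)/244835 = (1/244835)*(-14) = -14/244835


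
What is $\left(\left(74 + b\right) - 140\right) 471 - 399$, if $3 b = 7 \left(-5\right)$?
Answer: $-36980$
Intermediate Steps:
$b = - \frac{35}{3}$ ($b = \frac{7 \left(-5\right)}{3} = \frac{1}{3} \left(-35\right) = - \frac{35}{3} \approx -11.667$)
$\left(\left(74 + b\right) - 140\right) 471 - 399 = \left(\left(74 - \frac{35}{3}\right) - 140\right) 471 - 399 = \left(\frac{187}{3} - 140\right) 471 - 399 = \left(- \frac{233}{3}\right) 471 - 399 = -36581 - 399 = -36980$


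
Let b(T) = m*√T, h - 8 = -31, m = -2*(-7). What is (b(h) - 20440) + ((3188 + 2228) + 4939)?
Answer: -10085 + 14*I*√23 ≈ -10085.0 + 67.142*I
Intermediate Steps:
m = 14
h = -23 (h = 8 - 31 = -23)
b(T) = 14*√T
(b(h) - 20440) + ((3188 + 2228) + 4939) = (14*√(-23) - 20440) + ((3188 + 2228) + 4939) = (14*(I*√23) - 20440) + (5416 + 4939) = (14*I*√23 - 20440) + 10355 = (-20440 + 14*I*√23) + 10355 = -10085 + 14*I*√23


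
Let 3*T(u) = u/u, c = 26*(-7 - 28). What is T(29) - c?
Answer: 2731/3 ≈ 910.33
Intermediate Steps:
c = -910 (c = 26*(-35) = -910)
T(u) = 1/3 (T(u) = (u/u)/3 = (1/3)*1 = 1/3)
T(29) - c = 1/3 - 1*(-910) = 1/3 + 910 = 2731/3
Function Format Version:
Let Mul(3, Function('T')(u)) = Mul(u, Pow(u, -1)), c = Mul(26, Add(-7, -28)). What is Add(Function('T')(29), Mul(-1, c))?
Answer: Rational(2731, 3) ≈ 910.33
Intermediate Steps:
c = -910 (c = Mul(26, -35) = -910)
Function('T')(u) = Rational(1, 3) (Function('T')(u) = Mul(Rational(1, 3), Mul(u, Pow(u, -1))) = Mul(Rational(1, 3), 1) = Rational(1, 3))
Add(Function('T')(29), Mul(-1, c)) = Add(Rational(1, 3), Mul(-1, -910)) = Add(Rational(1, 3), 910) = Rational(2731, 3)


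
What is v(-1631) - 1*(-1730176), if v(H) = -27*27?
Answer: 1729447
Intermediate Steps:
v(H) = -729
v(-1631) - 1*(-1730176) = -729 - 1*(-1730176) = -729 + 1730176 = 1729447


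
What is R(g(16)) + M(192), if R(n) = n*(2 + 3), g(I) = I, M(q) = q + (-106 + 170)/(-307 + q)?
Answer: 31216/115 ≈ 271.44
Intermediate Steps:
M(q) = q + 64/(-307 + q)
R(n) = 5*n (R(n) = n*5 = 5*n)
R(g(16)) + M(192) = 5*16 + (64 + 192² - 307*192)/(-307 + 192) = 80 + (64 + 36864 - 58944)/(-115) = 80 - 1/115*(-22016) = 80 + 22016/115 = 31216/115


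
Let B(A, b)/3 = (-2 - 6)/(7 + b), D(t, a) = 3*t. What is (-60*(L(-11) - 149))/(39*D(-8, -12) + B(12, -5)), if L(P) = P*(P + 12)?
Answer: -800/79 ≈ -10.127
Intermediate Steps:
L(P) = P*(12 + P)
B(A, b) = -24/(7 + b) (B(A, b) = 3*((-2 - 6)/(7 + b)) = 3*(-8/(7 + b)) = -24/(7 + b))
(-60*(L(-11) - 149))/(39*D(-8, -12) + B(12, -5)) = (-60*(-11*(12 - 11) - 149))/(39*(3*(-8)) - 24/(7 - 5)) = (-60*(-11*1 - 149))/(39*(-24) - 24/2) = (-60*(-11 - 149))/(-936 - 24*½) = (-60*(-160))/(-936 - 12) = 9600/(-948) = 9600*(-1/948) = -800/79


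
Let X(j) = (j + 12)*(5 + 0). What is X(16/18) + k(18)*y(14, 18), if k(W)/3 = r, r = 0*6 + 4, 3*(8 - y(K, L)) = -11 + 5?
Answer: 1660/9 ≈ 184.44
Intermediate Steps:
y(K, L) = 10 (y(K, L) = 8 - (-11 + 5)/3 = 8 - ⅓*(-6) = 8 + 2 = 10)
r = 4 (r = 0 + 4 = 4)
k(W) = 12 (k(W) = 3*4 = 12)
X(j) = 60 + 5*j (X(j) = (12 + j)*5 = 60 + 5*j)
X(16/18) + k(18)*y(14, 18) = (60 + 5*(16/18)) + 12*10 = (60 + 5*(16*(1/18))) + 120 = (60 + 5*(8/9)) + 120 = (60 + 40/9) + 120 = 580/9 + 120 = 1660/9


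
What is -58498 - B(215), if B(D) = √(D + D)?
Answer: -58498 - √430 ≈ -58519.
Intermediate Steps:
B(D) = √2*√D (B(D) = √(2*D) = √2*√D)
-58498 - B(215) = -58498 - √2*√215 = -58498 - √430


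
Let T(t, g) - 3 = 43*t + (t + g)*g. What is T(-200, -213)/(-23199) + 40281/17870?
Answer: -483898721/414566130 ≈ -1.1672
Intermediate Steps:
T(t, g) = 3 + 43*t + g*(g + t) (T(t, g) = 3 + (43*t + (t + g)*g) = 3 + (43*t + (g + t)*g) = 3 + (43*t + g*(g + t)) = 3 + 43*t + g*(g + t))
T(-200, -213)/(-23199) + 40281/17870 = (3 + (-213)² + 43*(-200) - 213*(-200))/(-23199) + 40281/17870 = (3 + 45369 - 8600 + 42600)*(-1/23199) + 40281*(1/17870) = 79372*(-1/23199) + 40281/17870 = -79372/23199 + 40281/17870 = -483898721/414566130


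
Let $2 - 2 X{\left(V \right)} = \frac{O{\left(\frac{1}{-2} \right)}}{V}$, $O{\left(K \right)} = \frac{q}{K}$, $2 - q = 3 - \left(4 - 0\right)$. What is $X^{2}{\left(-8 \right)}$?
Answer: $\frac{25}{64} \approx 0.39063$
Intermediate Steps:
$q = 3$ ($q = 2 - \left(3 - \left(4 - 0\right)\right) = 2 - \left(3 - \left(4 + 0\right)\right) = 2 - \left(3 - 4\right) = 2 - -1 = 2 + 1 = 3$)
$O{\left(K \right)} = \frac{3}{K}$
$X{\left(V \right)} = 1 + \frac{3}{V}$ ($X{\left(V \right)} = 1 - \frac{\frac{3}{\frac{1}{-2}} \frac{1}{V}}{2} = 1 - \frac{\frac{3}{- \frac{1}{2}} \frac{1}{V}}{2} = 1 - \frac{3 \left(-2\right) \frac{1}{V}}{2} = 1 - \frac{\left(-6\right) \frac{1}{V}}{2} = 1 + \frac{3}{V}$)
$X^{2}{\left(-8 \right)} = \left(\frac{3 - 8}{-8}\right)^{2} = \left(\left(- \frac{1}{8}\right) \left(-5\right)\right)^{2} = \left(\frac{5}{8}\right)^{2} = \frac{25}{64}$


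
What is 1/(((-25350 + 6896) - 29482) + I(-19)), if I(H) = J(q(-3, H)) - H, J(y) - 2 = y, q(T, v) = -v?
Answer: -1/47896 ≈ -2.0879e-5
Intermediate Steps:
J(y) = 2 + y
I(H) = 2 - 2*H (I(H) = (2 - H) - H = 2 - 2*H)
1/(((-25350 + 6896) - 29482) + I(-19)) = 1/(((-25350 + 6896) - 29482) + (2 - 2*(-19))) = 1/((-18454 - 29482) + (2 + 38)) = 1/(-47936 + 40) = 1/(-47896) = -1/47896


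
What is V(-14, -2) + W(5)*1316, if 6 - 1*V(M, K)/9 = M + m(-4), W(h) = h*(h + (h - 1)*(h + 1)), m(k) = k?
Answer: 191036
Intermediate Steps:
W(h) = h*(h + (1 + h)*(-1 + h)) (W(h) = h*(h + (-1 + h)*(1 + h)) = h*(h + (1 + h)*(-1 + h)))
V(M, K) = 90 - 9*M (V(M, K) = 54 - 9*(M - 4) = 54 - 9*(-4 + M) = 54 + (36 - 9*M) = 90 - 9*M)
V(-14, -2) + W(5)*1316 = (90 - 9*(-14)) + (5*(-1 + 5 + 5²))*1316 = (90 + 126) + (5*(-1 + 5 + 25))*1316 = 216 + (5*29)*1316 = 216 + 145*1316 = 216 + 190820 = 191036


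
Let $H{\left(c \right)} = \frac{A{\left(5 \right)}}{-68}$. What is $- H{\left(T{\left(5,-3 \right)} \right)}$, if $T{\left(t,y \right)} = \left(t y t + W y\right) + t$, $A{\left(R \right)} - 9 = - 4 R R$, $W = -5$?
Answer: $- \frac{91}{68} \approx -1.3382$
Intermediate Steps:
$A{\left(R \right)} = 9 - 4 R^{2}$ ($A{\left(R \right)} = 9 + - 4 R R = 9 - 4 R^{2}$)
$T{\left(t,y \right)} = t - 5 y + y t^{2}$ ($T{\left(t,y \right)} = \left(t y t - 5 y\right) + t = \left(y t^{2} - 5 y\right) + t = \left(- 5 y + y t^{2}\right) + t = t - 5 y + y t^{2}$)
$H{\left(c \right)} = \frac{91}{68}$ ($H{\left(c \right)} = \frac{9 - 4 \cdot 5^{2}}{-68} = \left(9 - 100\right) \left(- \frac{1}{68}\right) = \left(-91\right) \left(- \frac{1}{68}\right) = \frac{91}{68}$)
$- H{\left(T{\left(5,-3 \right)} \right)} = \left(-1\right) \frac{91}{68} = - \frac{91}{68}$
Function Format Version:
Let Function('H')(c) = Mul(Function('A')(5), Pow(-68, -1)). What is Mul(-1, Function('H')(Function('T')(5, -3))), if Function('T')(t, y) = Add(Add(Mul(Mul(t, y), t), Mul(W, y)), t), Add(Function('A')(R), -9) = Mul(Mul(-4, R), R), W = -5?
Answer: Rational(-91, 68) ≈ -1.3382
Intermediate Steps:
Function('A')(R) = Add(9, Mul(-4, Pow(R, 2))) (Function('A')(R) = Add(9, Mul(Mul(-4, R), R)) = Add(9, Mul(-4, Pow(R, 2))))
Function('T')(t, y) = Add(t, Mul(-5, y), Mul(y, Pow(t, 2))) (Function('T')(t, y) = Add(Add(Mul(Mul(t, y), t), Mul(-5, y)), t) = Add(Add(Mul(y, Pow(t, 2)), Mul(-5, y)), t) = Add(Add(Mul(-5, y), Mul(y, Pow(t, 2))), t) = Add(t, Mul(-5, y), Mul(y, Pow(t, 2))))
Function('H')(c) = Rational(91, 68) (Function('H')(c) = Mul(Add(9, Mul(-4, Pow(5, 2))), Pow(-68, -1)) = Mul(Add(9, Mul(-4, 25)), Rational(-1, 68)) = Mul(Add(9, -100), Rational(-1, 68)) = Mul(-91, Rational(-1, 68)) = Rational(91, 68))
Mul(-1, Function('H')(Function('T')(5, -3))) = Mul(-1, Rational(91, 68)) = Rational(-91, 68)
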